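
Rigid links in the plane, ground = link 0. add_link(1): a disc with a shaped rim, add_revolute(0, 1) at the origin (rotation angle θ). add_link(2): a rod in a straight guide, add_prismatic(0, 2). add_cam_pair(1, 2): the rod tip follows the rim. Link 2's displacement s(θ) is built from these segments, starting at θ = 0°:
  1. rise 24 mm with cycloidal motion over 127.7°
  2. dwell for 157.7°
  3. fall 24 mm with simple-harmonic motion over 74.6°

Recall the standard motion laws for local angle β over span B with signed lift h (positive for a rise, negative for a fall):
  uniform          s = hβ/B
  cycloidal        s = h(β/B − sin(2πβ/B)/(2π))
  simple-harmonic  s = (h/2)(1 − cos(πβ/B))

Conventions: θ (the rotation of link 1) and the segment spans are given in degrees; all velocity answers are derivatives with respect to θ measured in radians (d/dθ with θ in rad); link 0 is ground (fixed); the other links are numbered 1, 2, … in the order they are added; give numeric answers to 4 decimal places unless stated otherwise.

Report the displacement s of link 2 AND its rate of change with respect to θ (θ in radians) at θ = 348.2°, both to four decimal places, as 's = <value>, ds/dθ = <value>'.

segment 1 (0° to 127.7°, cycloidal, h = 24) is passed completely: s = 0.0000 + (24) = 24.0000
segment 2 (127.7° to 285.4°, dwell): s unchanged at 24.0000
θ = 348.2° falls in segment 3 (285.4° to 360°, simple-harmonic, h = -24): β = 348.2 − 285.4 = 62.8°, B = 74.6°; Δs = -24/2·(1 − cos(π·0.8418)) = -22.5486; s = 24.0000 − 22.5486 = 1.4514
velocity in seg [285.4°–360°] (simple-harmonic), θ in radians: β = 62.8° = 1.0961 rad, B = 74.6° = 1.3020 rad; ds/dθ = (πh/(2B)) sin(πβ/B) = (π·(-24)/(2·1.3020)) sin(π·0.8418) = -13.803353 mm/rad

s = 1.4514, ds/dθ = -13.8034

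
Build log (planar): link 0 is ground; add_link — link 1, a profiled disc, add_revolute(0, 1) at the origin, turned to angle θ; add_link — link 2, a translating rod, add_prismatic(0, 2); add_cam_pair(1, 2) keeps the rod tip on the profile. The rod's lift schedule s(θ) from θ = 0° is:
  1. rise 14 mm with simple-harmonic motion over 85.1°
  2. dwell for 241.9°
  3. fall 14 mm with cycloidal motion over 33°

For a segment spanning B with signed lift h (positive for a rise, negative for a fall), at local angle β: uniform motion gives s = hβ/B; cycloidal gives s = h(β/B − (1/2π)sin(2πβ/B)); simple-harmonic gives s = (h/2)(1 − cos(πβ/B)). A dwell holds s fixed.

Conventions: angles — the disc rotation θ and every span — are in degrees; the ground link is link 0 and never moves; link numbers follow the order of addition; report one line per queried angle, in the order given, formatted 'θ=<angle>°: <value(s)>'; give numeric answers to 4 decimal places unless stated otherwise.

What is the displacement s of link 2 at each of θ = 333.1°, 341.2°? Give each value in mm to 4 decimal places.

seg 1 [0°–85.1°] simple-harmonic, h=14: full span → s += 14 → s = 14.0000
seg 2 [85.1°–327°] dwell: s stays 14.0000
seg 3 [327°–360°] cycloidal, h=-14: θ=333.1° here. β=6.1, B=33. -14·(0.1848 − sin(2π·0.1848)/(2π)) = -0.5438 → s = 13.4562
seg 3 [327°–360°] cycloidal, h=-14: θ=341.2° here. β=14.2, B=33. -14·(0.4303 − sin(2π·0.4303)/(2π)) = -5.0794 → s = 8.9206

θ=333.1°: 13.4562
θ=341.2°: 8.9206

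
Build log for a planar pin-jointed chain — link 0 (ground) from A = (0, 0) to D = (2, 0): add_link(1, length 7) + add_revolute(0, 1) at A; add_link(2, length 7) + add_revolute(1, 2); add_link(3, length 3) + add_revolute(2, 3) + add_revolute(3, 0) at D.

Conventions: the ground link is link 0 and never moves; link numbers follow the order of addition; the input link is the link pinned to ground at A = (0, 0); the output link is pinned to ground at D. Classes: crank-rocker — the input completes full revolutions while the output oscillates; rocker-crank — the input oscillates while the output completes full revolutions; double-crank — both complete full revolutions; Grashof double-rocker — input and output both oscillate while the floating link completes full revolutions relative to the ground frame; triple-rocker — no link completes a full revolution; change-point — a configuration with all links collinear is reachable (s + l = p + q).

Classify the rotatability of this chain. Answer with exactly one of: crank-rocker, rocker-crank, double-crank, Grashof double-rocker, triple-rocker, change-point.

lengths: ground=2, input=7, coupler=7, output=3
sorted: s=2 (shortest), l=7 (longest), p+q=10
s + l = 9 vs p + q = 10
s + l < p + q (Grashof) with shortest = ground link → double-crank

double-crank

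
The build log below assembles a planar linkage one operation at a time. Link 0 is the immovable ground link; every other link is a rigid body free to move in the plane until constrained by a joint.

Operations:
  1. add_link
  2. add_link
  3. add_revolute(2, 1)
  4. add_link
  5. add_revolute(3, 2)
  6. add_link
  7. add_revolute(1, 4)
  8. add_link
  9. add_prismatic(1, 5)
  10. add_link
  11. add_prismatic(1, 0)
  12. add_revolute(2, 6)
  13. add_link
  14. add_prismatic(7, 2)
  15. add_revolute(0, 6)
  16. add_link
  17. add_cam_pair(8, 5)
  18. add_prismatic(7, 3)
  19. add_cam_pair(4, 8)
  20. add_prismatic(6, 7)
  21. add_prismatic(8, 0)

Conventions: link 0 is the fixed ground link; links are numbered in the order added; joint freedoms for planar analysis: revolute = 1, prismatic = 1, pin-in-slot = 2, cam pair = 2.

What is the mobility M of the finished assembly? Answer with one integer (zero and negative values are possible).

(L,J1,J2)=(1,0,0); link0 fixed
link1: (2,0,0)
link2: (3,0,0)
R 2-1 [J1]: (3,1,0)
link3: (4,1,0)
R 3-2 [J1]: (4,2,0)
link4: (5,2,0)
R 1-4 [J1]: (5,3,0)
link5: (6,3,0)
P 1-5 [J1]: (6,4,0)
link6: (7,4,0)
P 1-0 [J1]: (7,5,0)
R 2-6 [J1]: (7,6,0)
link7: (8,6,0)
P 7-2 [J1]: (8,7,0)
R 0-6 [J1]: (8,8,0)
link8: (9,8,0)
C 8-5 [J2]: (9,8,1)
P 7-3 [J1]: (9,9,1)
C 4-8 [J2]: (9,9,2)
P 6-7 [J1]: (9,10,2)
P 8-0 [J1]: (9,11,2)
Grübler: 3·8 − 2·11 − 2 = 0

M = 0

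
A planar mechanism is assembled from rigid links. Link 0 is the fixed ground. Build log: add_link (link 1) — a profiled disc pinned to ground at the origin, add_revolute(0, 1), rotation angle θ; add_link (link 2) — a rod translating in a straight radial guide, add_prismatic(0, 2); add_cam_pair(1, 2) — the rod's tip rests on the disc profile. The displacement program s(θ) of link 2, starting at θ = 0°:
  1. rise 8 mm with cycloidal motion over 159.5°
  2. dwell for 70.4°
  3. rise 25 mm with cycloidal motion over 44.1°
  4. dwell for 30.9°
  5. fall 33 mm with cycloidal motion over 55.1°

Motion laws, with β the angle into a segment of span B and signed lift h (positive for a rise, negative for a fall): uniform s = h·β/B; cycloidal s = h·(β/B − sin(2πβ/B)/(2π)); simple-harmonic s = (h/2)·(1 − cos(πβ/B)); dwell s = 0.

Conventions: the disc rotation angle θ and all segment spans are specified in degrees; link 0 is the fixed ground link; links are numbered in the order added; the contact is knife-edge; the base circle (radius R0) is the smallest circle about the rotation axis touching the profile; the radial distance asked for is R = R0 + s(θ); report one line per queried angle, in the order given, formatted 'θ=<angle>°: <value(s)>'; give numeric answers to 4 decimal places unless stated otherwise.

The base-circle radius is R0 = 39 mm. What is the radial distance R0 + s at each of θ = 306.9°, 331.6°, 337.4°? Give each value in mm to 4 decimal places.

seg 1 [0°–159.5°] cycloidal, h=8: full span → s += 8 → s = 8.0000
seg 2 [159.5°–229.9°] dwell: s stays 8.0000
seg 3 [229.9°–274°] cycloidal, h=25: full span → s += 25 → s = 33.0000
seg 4 [274°–304.9°] dwell: s stays 33.0000
seg 5 [304.9°–360°] cycloidal, h=-33: θ=306.9° here. β=2, B=55.1. -33·(0.0363 − sin(2π·0.0363)/(2π)) = -0.0104 → s = 32.9896
seg 5 [304.9°–360°] cycloidal, h=-33: θ=331.6° here. β=26.7, B=55.1. -33·(0.4846 − sin(2π·0.4846)/(2π)) = -15.4826 → s = 17.5174
seg 5 [304.9°–360°] cycloidal, h=-33: θ=337.4° here. β=32.5, B=55.1. -33·(0.5898 − sin(2π·0.5898)/(2π)) = -22.2743 → s = 10.7257
θ=306.9°: R = R0 + s = 39 + 32.9896 = 71.9896
θ=331.6°: R = R0 + s = 39 + 17.5174 = 56.5174
θ=337.4°: R = R0 + s = 39 + 10.7257 = 49.7257

θ=306.9°: 71.9896
θ=331.6°: 56.5174
θ=337.4°: 49.7257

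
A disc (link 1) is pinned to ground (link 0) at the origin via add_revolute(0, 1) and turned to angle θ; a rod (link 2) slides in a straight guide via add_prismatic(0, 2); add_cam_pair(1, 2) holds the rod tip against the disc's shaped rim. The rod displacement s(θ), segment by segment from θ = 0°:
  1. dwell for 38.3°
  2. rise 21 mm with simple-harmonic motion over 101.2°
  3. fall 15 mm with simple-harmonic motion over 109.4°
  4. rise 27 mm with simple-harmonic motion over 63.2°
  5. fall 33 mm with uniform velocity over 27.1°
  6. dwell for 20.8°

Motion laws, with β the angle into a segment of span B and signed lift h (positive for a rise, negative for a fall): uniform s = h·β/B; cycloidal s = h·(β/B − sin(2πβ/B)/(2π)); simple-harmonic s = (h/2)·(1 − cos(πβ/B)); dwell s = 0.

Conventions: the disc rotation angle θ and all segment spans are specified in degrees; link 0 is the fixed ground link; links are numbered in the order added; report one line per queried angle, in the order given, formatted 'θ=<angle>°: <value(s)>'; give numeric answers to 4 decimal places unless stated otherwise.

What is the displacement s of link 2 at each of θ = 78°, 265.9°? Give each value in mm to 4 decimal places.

segment 1 (0° to 38.3°, dwell): s unchanged at 0.0000
θ = 78° falls in segment 2 (38.3° to 139.5°, simple-harmonic, h = 21): β = 78 − 38.3 = 39.7°, B = 101.2°; Δs = 21/2·(1 − cos(π·0.3923)) = 7.0145; s = 0.0000 + 7.0145 = 7.0145
segment 2 (38.3° to 139.5°, simple-harmonic, h = 21) is passed completely: s = 0.0000 + (21) = 21.0000
segment 3 (139.5° to 248.9°, simple-harmonic, h = -15) is passed completely: s = 21.0000 + (-15) = 6.0000
θ = 265.9° falls in segment 4 (248.9° to 312.1°, simple-harmonic, h = 27): β = 265.9 − 248.9 = 17°, B = 63.2°; Δs = 27/2·(1 − cos(π·0.2690)) = 4.5401; s = 6.0000 + 4.5401 = 10.5401

θ=78°: 7.0145
θ=265.9°: 10.5401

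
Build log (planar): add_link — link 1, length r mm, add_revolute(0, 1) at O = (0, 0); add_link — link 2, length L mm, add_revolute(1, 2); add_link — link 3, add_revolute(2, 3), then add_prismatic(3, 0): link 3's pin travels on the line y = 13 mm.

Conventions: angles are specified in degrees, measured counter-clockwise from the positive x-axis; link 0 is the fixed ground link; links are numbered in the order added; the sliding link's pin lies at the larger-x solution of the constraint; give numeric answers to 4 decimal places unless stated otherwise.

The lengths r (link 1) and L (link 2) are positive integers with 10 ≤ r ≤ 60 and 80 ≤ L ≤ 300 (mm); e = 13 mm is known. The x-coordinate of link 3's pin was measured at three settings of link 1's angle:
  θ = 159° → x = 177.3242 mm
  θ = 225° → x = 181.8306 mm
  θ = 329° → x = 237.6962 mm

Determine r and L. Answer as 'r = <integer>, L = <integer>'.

constraint per measurement: (x − r cos θ)² + (r sin θ − e)² = L²
subtracting the θ₁ and θ₂ equations cancels the r² and L² terms:
r = (x₁² − x₂²) / (2[(x₁cos θ₁ + e sin θ₁) − (x₂cos θ₂ + e sin θ₂)]) = 34.9997 → r = 35
L² = (x₁ − r cos θ₁)² + (r sin θ₁ − e)² = 44100.0052 → L = 210.0000 → L = 210
check at θ₃=329°: x = 237.6962 (printed 237.6962) ✓

r = 35, L = 210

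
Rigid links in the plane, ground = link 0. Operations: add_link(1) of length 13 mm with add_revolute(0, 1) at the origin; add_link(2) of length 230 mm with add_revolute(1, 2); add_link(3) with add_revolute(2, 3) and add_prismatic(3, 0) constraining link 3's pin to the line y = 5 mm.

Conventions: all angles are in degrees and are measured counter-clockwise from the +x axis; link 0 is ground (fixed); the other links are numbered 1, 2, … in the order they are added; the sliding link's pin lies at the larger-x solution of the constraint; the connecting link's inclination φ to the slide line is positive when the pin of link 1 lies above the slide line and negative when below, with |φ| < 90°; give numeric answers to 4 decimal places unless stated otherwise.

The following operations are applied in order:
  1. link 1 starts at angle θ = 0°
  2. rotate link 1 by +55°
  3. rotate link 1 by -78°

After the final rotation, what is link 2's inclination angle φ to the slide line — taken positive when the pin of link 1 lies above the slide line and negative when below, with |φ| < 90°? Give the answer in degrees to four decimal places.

geometry: r = 13 mm, L = 230 mm, e = 5 mm; θ starts at 0°
rotate link 1 by +55°: θ ← 0° +55° = 55°
rotate link 1 by -78°: θ ← 55° -78° = -23°
h = r sin θ − e = -5.079505 − 5 = -10.079505
sin φ = h / L = -10.079505 / 230 = -0.04382393
φ = arcsin(-0.04382393) = -2.511731°

-2.5117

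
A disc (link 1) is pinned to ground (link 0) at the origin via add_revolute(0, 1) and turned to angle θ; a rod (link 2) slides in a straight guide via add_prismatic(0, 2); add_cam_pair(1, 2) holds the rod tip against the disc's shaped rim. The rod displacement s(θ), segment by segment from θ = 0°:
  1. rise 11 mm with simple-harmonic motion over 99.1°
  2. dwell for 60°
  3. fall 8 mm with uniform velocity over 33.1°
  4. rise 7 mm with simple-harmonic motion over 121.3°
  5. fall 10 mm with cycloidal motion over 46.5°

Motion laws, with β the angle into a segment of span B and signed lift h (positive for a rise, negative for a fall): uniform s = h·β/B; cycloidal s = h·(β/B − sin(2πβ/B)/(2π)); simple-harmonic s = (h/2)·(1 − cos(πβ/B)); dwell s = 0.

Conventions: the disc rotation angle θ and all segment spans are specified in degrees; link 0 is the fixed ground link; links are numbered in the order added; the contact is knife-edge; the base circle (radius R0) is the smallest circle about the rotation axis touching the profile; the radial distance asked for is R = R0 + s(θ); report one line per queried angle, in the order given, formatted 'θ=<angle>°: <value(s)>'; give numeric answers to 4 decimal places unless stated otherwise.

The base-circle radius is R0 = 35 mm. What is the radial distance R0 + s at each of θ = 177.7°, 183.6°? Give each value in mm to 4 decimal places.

segment 1 (0° to 99.1°, simple-harmonic, h = 11) is passed completely: s = 0.0000 + (11) = 11.0000
segment 2 (99.1° to 159.1°, dwell): s unchanged at 11.0000
θ = 177.7° falls in segment 3 (159.1° to 192.2°, uniform, h = -8): β = 177.7 − 159.1 = 18.6°, B = 33.1°; Δs = -8·18.6/33.1 = -4.4955; s = 11.0000 − 4.4955 = 6.5045
θ = 183.6° falls in segment 3 (159.1° to 192.2°, uniform, h = -8): β = 183.6 − 159.1 = 24.5°, B = 33.1°; Δs = -8·24.5/33.1 = -5.9215; s = 11.0000 − 5.9215 = 5.0785
θ=177.7°: R = R0 + s = 35 + 6.5045 = 41.5045
θ=183.6°: R = R0 + s = 35 + 5.0785 = 40.0785

θ=177.7°: 41.5045
θ=183.6°: 40.0785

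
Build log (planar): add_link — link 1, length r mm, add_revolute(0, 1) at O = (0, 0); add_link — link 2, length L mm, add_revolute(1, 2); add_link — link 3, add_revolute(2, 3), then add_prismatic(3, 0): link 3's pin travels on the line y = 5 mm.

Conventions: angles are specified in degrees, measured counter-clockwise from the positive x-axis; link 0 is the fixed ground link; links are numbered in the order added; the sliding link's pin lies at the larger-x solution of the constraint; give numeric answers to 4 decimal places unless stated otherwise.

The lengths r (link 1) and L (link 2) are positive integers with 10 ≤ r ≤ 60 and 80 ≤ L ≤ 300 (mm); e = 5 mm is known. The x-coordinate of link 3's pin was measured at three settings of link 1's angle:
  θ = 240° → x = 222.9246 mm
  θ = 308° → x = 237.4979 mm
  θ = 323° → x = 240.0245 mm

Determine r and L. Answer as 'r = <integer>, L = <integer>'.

constraint per measurement: (x − r cos θ)² + (r sin θ − e)² = L²
subtracting the θ₁ and θ₂ equations cancels the r² and L² terms:
r = (x₁² − x₂²) / (2[(x₁cos θ₁ + e sin θ₁) − (x₂cos θ₂ + e sin θ₂)]) = 13.0001 → r = 13
L² = (x₁ − r cos θ₁)² + (r sin θ₁ − e)² = 52899.9804 → L = 230.0000 → L = 230
check at θ₃=323°: x = 240.0245 (printed 240.0245) ✓

r = 13, L = 230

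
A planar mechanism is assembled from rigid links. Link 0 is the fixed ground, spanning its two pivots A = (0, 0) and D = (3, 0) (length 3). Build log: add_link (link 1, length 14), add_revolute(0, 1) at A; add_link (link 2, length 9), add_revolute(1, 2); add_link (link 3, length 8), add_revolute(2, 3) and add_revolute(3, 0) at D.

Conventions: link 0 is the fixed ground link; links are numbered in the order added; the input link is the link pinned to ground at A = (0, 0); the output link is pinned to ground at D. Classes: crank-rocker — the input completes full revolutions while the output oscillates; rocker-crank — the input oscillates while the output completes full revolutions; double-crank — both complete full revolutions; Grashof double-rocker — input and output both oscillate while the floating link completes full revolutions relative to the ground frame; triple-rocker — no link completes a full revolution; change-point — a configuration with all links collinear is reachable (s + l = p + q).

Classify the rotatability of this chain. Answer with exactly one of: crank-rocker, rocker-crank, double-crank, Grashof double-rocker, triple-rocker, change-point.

lengths: ground=3, input=14, coupler=9, output=8
sorted: s=3 (shortest), l=14 (longest), p+q=17
s + l = 17 vs p + q = 17
s + l = p + q → change-point (collinear configuration reachable)

change-point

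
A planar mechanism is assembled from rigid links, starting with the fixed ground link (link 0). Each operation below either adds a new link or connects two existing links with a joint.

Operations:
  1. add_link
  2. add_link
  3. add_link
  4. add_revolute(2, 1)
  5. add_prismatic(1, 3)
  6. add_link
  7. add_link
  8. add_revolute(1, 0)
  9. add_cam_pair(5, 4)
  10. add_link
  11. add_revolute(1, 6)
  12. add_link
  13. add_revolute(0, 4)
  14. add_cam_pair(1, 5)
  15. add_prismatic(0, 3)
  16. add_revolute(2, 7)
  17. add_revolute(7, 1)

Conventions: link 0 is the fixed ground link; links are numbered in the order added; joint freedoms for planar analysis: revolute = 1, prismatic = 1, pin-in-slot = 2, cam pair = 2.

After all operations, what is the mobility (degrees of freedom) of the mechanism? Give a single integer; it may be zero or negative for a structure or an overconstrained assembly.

ground; <1,0,0>
#1 <2,0,0>
#2 <3,0,0>
#3 <4,0,0>
R:2↔1 J1 <4,1,0>
P:1↔3 J1 <4,2,0>
#4 <5,2,0>
#5 <6,2,0>
R:1↔0 J1 <6,3,0>
C:5↔4 J2 <6,3,1>
#6 <7,3,1>
R:1↔6 J1 <7,4,1>
#7 <8,4,1>
R:0↔4 J1 <8,5,1>
C:1↔5 J2 <8,5,2>
P:0↔3 J1 <8,6,2>
R:2↔7 J1 <8,7,2>
R:7↔1 J1 <8,8,2>
3×7 − 2×8 − 1×2 = 3

M = 3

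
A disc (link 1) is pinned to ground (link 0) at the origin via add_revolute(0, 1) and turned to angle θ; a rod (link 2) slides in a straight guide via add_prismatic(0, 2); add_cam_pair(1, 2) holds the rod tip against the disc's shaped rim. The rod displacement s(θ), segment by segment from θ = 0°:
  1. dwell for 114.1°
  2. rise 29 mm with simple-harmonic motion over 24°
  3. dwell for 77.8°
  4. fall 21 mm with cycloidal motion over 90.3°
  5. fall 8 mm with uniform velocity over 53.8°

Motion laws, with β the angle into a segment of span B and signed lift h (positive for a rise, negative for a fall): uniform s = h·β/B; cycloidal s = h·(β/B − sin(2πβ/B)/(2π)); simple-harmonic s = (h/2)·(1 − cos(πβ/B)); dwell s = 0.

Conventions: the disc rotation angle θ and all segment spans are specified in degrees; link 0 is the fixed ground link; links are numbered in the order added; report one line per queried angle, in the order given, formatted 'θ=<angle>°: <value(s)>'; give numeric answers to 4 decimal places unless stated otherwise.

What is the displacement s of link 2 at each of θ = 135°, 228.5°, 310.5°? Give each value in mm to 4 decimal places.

segment 1 (0° to 114.1°, dwell): s unchanged at 0.0000
θ = 135° falls in segment 2 (114.1° to 138.1°, simple-harmonic, h = 29): β = 135 − 114.1 = 20.9°, B = 24°; Δs = 29/2·(1 − cos(π·0.8708)) = 27.8225; s = 0.0000 + 27.8225 = 27.8225
segment 2 (114.1° to 138.1°, simple-harmonic, h = 29) is passed completely: s = 0.0000 + (29) = 29.0000
segment 3 (138.1° to 215.9°, dwell): s unchanged at 29.0000
θ = 228.5° falls in segment 4 (215.9° to 306.2°, cycloidal, h = -21): β = 228.5 − 215.9 = 12.6°, B = 90.3°; Δs = -21·(0.1395 − sin(2π·0.1395)/(2π)) = -0.3612; s = 29.0000 − 0.3612 = 28.6388
segment 4 (215.9° to 306.2°, cycloidal, h = -21) is passed completely: s = 29.0000 + (-21) = 8.0000
θ = 310.5° falls in segment 5 (306.2° to 360°, uniform, h = -8): β = 310.5 − 306.2 = 4.3°, B = 53.8°; Δs = -8·4.3/53.8 = -0.6394; s = 8.0000 − 0.6394 = 7.3606

θ=135°: 27.8225
θ=228.5°: 28.6388
θ=310.5°: 7.3606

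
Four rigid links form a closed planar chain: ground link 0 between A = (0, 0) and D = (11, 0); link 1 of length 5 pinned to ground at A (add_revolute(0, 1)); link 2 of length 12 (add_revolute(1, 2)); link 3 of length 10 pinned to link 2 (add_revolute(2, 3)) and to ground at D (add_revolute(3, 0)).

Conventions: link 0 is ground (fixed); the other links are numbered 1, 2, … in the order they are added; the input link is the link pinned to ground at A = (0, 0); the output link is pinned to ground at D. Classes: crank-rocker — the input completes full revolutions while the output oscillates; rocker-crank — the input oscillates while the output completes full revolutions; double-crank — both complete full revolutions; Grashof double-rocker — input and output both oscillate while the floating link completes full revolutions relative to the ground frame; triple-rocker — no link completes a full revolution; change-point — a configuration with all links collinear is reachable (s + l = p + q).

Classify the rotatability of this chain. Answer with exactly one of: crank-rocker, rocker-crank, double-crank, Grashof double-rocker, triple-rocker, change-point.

lengths: ground=11, input=5, coupler=12, output=10
sorted: s=5 (shortest), l=12 (longest), p+q=21
s + l = 17 vs p + q = 21
s + l < p + q (Grashof) with shortest = input link → crank-rocker

crank-rocker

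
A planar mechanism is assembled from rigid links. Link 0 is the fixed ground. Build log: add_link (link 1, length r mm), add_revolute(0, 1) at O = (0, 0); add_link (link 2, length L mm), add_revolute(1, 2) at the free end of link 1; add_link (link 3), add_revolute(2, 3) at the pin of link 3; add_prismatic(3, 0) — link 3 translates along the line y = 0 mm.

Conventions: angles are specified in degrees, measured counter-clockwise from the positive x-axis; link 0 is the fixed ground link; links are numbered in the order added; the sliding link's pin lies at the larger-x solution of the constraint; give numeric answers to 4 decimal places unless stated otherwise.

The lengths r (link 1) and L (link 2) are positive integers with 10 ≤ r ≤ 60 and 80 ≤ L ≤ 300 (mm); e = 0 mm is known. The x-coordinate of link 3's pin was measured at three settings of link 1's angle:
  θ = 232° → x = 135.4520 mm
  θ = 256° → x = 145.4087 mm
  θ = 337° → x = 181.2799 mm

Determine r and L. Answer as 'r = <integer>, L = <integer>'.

constraint per measurement: (x − r cos θ)² + (r sin θ − e)² = L²
subtracting the θ₁ and θ₂ equations cancels the r² and L² terms:
r = (x₁² − x₂²) / (2[(x₁cos θ₁ + e sin θ₁) − (x₂cos θ₂ + e sin θ₂)]) = 28.9997 → r = 29
L² = (x₁ − r cos θ₁)² + (r sin θ₁ − e)² = 24025.0138 → L = 155.0000 → L = 155
check at θ₃=337°: x = 181.2799 (printed 181.2799) ✓

r = 29, L = 155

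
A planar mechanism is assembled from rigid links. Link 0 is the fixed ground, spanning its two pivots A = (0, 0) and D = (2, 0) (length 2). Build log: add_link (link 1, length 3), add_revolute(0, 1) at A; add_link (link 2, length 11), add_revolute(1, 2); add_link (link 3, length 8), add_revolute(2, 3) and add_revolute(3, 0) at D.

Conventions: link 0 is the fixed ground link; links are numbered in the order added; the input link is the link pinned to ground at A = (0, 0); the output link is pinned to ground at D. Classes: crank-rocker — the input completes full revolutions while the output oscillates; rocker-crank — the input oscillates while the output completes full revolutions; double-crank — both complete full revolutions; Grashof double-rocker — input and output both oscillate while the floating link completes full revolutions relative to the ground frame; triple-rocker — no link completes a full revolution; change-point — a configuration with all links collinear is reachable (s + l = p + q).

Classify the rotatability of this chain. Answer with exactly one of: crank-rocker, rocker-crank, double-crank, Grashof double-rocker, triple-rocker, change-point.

lengths: ground=2, input=3, coupler=11, output=8
sorted: s=2 (shortest), l=11 (longest), p+q=11
s + l = 13 vs p + q = 11
s + l > p + q → non-Grashof → no link fully rotates → triple-rocker

triple-rocker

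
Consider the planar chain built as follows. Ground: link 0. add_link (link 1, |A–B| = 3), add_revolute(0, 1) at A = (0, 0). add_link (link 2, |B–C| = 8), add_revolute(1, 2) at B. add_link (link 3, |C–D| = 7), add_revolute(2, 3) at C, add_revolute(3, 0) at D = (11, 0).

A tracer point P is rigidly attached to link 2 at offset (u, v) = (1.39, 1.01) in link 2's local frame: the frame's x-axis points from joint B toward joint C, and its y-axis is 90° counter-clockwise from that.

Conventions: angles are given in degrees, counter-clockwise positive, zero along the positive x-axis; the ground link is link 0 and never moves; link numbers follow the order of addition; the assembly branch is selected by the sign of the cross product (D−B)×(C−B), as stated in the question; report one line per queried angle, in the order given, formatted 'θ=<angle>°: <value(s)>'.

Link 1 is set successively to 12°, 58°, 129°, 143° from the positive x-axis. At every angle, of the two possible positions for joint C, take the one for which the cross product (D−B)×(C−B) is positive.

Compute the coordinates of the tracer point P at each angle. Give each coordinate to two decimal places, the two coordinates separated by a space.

A=(0,0), D=(11.00,0)
θ=12°: B = A + 3.00·(cos12°, sin12°) = (2.9344, 0.6237)
θ=12°: |BD| = 8.0896
θ=12°: circle(B,8.00) ∩ circle(D,7.00): a=4.9719, h=6.2674
θ=12°:   candidates: C₊=(8.3748,6.4891) cross=50.701; C₋=(7.4083,-6.0083) cross=-50.701
θ=12°:   branch + wants cross > 0 → take C=(8.3748,6.4891) (cross=50.701)
θ=12°: ex = (C−B)/|BC| = (0.6800,0.7332); ey = (-0.7332,0.6800)
θ=12°: P = B + 1.39·ex + 1.01·ey = (3.1392,2.3297)
θ=58°: B = A + 3.00·(cos58°, sin58°) = (1.5898, 2.5441)
θ=58°: |BD| = 9.7481
θ=58°: circle(B,8.00) ∩ circle(D,7.00): a=5.6434, h=5.6702
θ=58°:   candidates: C₊=(8.5175,6.5450) cross=55.274; C₋=(5.5577,-4.4025) cross=-55.274
θ=58°:   branch + wants cross > 0 → take C=(8.5175,6.5450) (cross=55.274)
θ=58°: ex = (C−B)/|BC| = (0.8660,0.5001); ey = (-0.5001,0.8660)
θ=58°: P = B + 1.39·ex + 1.01·ey = (2.2883,4.1139)
θ=129°: B = A + 3.00·(cos129°, sin129°) = (-1.8880, 2.3314)
θ=129°: |BD| = 13.0971
θ=129°: circle(B,8.00) ∩ circle(D,7.00): a=7.1212, h=3.6453
θ=129°:   candidates: C₊=(5.7684,4.6509) cross=47.743; C₋=(4.4706,-2.5233) cross=-47.743
θ=129°:   branch + wants cross > 0 → take C=(5.7684,4.6509) (cross=47.743)
θ=129°: ex = (C−B)/|BC| = (0.9570,0.2899); ey = (-0.2899,0.9570)
θ=129°: P = B + 1.39·ex + 1.01·ey = (-0.8505,3.7011)
θ=143°: B = A + 3.00·(cos143°, sin143°) = (-2.3959, 1.8054)
θ=143°: |BD| = 13.5170
θ=143°: circle(B,8.00) ∩ circle(D,7.00): a=7.3134, h=3.2426
θ=143°:   candidates: C₊=(5.2850,4.0422) cross=43.831; C₋=(4.4188,-2.3850) cross=-43.831
θ=143°:   branch + wants cross > 0 → take C=(5.2850,4.0422) (cross=43.831)
θ=143°: ex = (C−B)/|BC| = (0.9601,0.2796); ey = (-0.2796,0.9601)
θ=143°: P = B + 1.39·ex + 1.01·ey = (-1.3437,3.1638)

θ=12°: 3.14 2.33
θ=58°: 2.29 4.11
θ=129°: -0.85 3.70
θ=143°: -1.34 3.16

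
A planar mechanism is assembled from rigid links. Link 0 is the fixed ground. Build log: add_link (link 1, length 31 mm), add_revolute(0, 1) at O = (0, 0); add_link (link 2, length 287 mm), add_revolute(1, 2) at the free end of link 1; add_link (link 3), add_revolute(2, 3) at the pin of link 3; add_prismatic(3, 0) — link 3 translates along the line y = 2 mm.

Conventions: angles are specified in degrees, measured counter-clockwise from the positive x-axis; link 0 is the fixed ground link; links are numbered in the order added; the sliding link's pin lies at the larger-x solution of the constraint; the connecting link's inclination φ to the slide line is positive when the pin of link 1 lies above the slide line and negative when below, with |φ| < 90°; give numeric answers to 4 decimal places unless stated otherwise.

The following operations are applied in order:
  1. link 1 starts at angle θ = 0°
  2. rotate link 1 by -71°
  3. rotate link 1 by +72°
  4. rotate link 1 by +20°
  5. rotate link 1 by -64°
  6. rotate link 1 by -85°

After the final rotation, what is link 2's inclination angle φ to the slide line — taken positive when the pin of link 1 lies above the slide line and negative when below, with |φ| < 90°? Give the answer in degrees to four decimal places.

geometry: r = 31 mm, L = 287 mm, e = 2 mm; θ starts at 0°
rotate link 1 by -71°: θ ← 0° -71° = -71°
rotate link 1 by +72°: θ ← -71° +72° = 1°
rotate link 1 by +20°: θ ← 1° +20° = 21°
rotate link 1 by -64°: θ ← 21° -64° = -43°
rotate link 1 by -85°: θ ← -43° -85° = -128°
h = r sin θ − e = -24.428333 − 2 = -26.428333
sin φ = h / L = -26.428333 / 287 = -0.09208479
φ = arcsin(-0.09208479) = -5.283555°

-5.2836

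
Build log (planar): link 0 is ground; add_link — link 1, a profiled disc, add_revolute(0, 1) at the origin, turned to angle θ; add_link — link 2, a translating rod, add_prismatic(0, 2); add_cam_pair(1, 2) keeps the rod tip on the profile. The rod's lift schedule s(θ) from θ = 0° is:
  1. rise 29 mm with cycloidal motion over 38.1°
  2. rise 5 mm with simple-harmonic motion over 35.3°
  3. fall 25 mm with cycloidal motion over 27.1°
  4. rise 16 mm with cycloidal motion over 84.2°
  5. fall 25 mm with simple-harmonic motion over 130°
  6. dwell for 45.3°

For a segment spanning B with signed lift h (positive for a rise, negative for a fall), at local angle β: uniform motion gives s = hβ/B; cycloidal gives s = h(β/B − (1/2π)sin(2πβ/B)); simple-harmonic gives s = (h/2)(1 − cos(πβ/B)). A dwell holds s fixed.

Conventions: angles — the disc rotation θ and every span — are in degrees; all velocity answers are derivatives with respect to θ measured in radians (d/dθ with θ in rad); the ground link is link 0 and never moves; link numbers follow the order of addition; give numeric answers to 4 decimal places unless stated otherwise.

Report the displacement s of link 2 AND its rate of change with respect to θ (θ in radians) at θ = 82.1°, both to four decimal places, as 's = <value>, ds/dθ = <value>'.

seg 1 [0°–38.1°] cycloidal, h=29: full span → s += 29 → s = 29.0000
seg 2 [38.1°–73.4°] simple-harmonic, h=5: full span → s += 5 → s = 34.0000
seg 3 [73.4°–100.5°] cycloidal, h=-25: θ=82.1° here. β=8.7, B=27.1. -25·(0.3210 − sin(2π·0.3210)/(2π)) = -4.4367 → s = 29.5633
velocity in seg [73.4°–100.5°] (cycloidal), θ in radians: β = 8.7° = 0.1518 rad, B = 27.1° = 0.4730 rad; ds/dθ = (h/B)(1 − cos(2πβ/B)) = ((-25)/0.4730)(1 − cos(2π·0.3210)) = -75.670826 mm/rad

s = 29.5633, ds/dθ = -75.6708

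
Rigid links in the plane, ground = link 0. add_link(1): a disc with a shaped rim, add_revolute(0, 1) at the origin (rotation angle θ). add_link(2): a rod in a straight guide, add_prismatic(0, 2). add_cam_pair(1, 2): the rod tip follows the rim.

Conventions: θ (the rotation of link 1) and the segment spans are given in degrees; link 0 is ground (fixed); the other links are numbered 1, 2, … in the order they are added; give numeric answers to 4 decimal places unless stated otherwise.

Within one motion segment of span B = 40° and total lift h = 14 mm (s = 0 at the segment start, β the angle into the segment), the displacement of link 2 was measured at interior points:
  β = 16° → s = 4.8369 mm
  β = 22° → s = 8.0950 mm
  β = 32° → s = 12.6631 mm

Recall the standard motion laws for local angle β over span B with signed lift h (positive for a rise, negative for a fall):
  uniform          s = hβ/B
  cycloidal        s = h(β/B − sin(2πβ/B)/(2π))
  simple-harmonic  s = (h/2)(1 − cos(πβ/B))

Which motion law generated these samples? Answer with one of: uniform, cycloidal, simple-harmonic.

candidates at β/B = r: uniform s = h·r (linear in β); cycloidal s = h·(r − sin(2πr)/(2π)); simple-harmonic s = (h/2)(1 − cos(πr))
β=16°: printed 4.8369 | uniform 5.6000, cycloidal 4.2903, simple-harmonic 4.8369
β=22°: printed 8.0950 | uniform 7.7000, cycloidal 8.3885, simple-harmonic 8.0950
β=32°: printed 12.6631 | uniform 11.2000, cycloidal 13.3191, simple-harmonic 12.6631
only one law matches every sample → simple-harmonic

simple-harmonic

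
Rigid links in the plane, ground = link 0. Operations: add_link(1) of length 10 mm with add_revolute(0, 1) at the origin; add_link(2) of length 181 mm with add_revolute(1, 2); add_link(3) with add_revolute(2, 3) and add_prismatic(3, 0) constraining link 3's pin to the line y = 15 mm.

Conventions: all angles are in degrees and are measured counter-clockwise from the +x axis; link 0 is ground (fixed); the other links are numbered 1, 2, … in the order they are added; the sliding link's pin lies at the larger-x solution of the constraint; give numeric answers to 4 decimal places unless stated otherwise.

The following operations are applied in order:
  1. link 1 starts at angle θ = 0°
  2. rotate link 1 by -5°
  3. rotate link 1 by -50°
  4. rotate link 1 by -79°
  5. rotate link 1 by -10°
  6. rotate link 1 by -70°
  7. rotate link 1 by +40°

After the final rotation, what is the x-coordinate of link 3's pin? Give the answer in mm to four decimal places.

geometry: r = 10 mm, L = 181 mm, e = 15 mm; θ starts at 0°
rotate link 1 by -5°: θ ← 0° -5° = -5°
rotate link 1 by -50°: θ ← -5° -50° = -55°
rotate link 1 by -79°: θ ← -55° -79° = -134°
rotate link 1 by -10°: θ ← -134° -10° = -144°
rotate link 1 by -70°: θ ← -144° -70° = -214°
rotate link 1 by +40°: θ ← -214° +40° = -174°
crank pin P = (r cos θ, r sin θ) = (-9.945219, -1.045285)
h = r sin θ − e = -1.045285 − 15 = -16.045285
x = r cos θ + √(L² − h²) = -9.945219 + 180.287406 = 170.342187

170.3422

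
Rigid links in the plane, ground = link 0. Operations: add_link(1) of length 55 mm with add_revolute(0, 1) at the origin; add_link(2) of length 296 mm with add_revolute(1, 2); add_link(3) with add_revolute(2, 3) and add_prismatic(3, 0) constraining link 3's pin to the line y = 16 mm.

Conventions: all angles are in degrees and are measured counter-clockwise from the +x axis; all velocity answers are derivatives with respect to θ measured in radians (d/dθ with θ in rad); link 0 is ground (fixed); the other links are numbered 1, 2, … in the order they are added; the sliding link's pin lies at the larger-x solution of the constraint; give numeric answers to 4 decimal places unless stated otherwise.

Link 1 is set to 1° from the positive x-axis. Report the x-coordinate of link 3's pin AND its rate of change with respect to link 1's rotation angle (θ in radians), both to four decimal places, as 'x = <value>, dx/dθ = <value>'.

geometry: r = 55 mm, L = 296 mm, e = 16 mm
crank pin P = (r cos θ, r sin θ) = (54.991623, 0.959882)
h = r sin θ − e = 0.959882 − 16 = -15.040118
x = r cos θ + √(L² − h²) = 54.991623 + 295.617650 = 350.609273
dx/dθ = −r sin θ − h·r cos θ/√(L² − h²) (θ in radians; h = -15.040118) = 1.837922

x = 350.6093, dx/dθ = 1.8379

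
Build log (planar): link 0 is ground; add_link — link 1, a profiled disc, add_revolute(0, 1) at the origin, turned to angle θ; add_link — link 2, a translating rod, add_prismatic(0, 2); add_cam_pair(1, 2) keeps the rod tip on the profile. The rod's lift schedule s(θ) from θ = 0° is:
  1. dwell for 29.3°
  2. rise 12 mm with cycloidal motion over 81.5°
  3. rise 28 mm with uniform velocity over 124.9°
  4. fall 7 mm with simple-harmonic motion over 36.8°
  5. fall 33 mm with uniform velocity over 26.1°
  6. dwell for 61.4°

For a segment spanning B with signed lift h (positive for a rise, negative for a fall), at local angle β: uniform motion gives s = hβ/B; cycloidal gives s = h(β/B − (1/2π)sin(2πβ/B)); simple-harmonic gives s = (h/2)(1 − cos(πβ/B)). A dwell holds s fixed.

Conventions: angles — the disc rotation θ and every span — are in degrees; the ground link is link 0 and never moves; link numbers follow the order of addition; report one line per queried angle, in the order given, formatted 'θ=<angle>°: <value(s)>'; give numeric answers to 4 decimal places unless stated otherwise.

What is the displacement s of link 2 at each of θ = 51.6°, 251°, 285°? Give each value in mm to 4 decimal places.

seg 1 [0°–29.3°] dwell: s stays 0.0000
seg 2 [29.3°–110.8°] cycloidal, h=12: θ=51.6° here. β=22.3, B=81.5. 12·(0.2736 − sin(2π·0.2736)/(2π)) = 1.3946 → s = 1.3946
seg 2 [29.3°–110.8°] cycloidal, h=12: full span → s += 12 → s = 12.0000
seg 3 [110.8°–235.7°] uniform, h=28: full span → s += 28 → s = 40.0000
seg 4 [235.7°–272.5°] simple-harmonic, h=-7: θ=251° here. β=15.3, B=36.8. -7/2·(1 − cos(π·0.4158)) = -2.5845 → s = 37.4155
seg 4 [235.7°–272.5°] simple-harmonic, h=-7: full span → s += -7 → s = 33.0000
seg 5 [272.5°–298.6°] uniform, h=-33: θ=285° here. β=12.5, B=26.1. -33·12.5/26.1 = -15.8046 → s = 17.1954

θ=51.6°: 1.3946
θ=251°: 37.4155
θ=285°: 17.1954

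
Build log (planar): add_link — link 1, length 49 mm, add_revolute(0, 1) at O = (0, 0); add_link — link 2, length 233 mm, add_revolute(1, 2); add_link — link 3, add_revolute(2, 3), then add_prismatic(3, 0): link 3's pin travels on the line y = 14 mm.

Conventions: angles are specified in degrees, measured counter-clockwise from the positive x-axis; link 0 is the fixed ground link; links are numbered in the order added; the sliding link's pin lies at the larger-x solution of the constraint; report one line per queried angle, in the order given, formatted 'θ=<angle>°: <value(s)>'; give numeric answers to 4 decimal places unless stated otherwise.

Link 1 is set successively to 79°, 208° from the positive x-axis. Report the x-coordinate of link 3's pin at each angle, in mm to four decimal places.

geometry: r = 49 mm, L = 233 mm, e = 14 mm
θ=79°: crank pin P = (r cos θ, r sin θ) = (9.349641, 48.099732)
θ=79°: h = r sin θ − e = 48.099732 − 14 = 34.099732
θ=79°: x = r cos θ + √(L² − h²) = 9.349641 + 230.491233 = 239.840873
θ=208°: crank pin P = (r cos θ, r sin θ) = (-43.264432, -23.004107)
θ=208°: h = r sin θ − e = -23.004107 − 14 = -37.004107
θ=208°: x = r cos θ + √(L² − h²) = -43.264432 + 230.042814 = 186.778382

θ=79°: 239.8409
θ=208°: 186.7784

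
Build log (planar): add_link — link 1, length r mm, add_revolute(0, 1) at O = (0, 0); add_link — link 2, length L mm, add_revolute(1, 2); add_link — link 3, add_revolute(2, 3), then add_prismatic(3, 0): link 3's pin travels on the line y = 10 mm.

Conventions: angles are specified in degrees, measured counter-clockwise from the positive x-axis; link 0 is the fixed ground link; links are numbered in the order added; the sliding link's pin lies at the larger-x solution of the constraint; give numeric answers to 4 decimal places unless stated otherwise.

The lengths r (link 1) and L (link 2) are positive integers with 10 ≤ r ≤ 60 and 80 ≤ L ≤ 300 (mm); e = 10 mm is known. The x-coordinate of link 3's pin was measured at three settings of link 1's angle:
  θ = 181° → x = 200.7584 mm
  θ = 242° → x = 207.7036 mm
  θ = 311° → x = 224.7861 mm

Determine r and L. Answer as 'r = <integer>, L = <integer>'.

constraint per measurement: (x − r cos θ)² + (r sin θ − e)² = L²
subtracting the θ₁ and θ₂ equations cancels the r² and L² terms:
r = (x₁² − x₂²) / (2[(x₁cos θ₁ + e sin θ₁) − (x₂cos θ₂ + e sin θ₂)]) = 15.0000 → r = 15
L² = (x₁ − r cos θ₁)² + (r sin θ₁ − e)² = 46656.0056 → L = 216.0000 → L = 216
check at θ₃=311°: x = 224.7861 (printed 224.7861) ✓

r = 15, L = 216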